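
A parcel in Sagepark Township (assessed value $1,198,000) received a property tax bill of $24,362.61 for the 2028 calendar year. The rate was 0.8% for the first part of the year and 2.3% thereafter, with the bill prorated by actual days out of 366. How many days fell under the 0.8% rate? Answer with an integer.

65 days

Let d = days at the first rate; then 366 − d days at the second rate.
$1,198,000 × [0.8%·d + 2.3%·(366−d)] / 366 = $24,362.61
Solving gives d = 65, so the new rate took effect on March 6, 2028.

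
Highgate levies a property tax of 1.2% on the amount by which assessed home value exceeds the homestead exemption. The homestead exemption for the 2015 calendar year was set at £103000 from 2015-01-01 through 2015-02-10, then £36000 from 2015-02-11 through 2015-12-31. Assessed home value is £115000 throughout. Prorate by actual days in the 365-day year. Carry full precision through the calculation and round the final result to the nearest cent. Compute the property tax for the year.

£857.69

2015-01-01 to 2015-02-10: 41 days, exemption £103000 → (£115000 − £103000) × 1.2% × 41/365 = £16.1753
2015-02-11 to 2015-12-31: 324 days, exemption £36000 → (£115000 − £36000) × 1.2% × 324/365 = £841.5123
Total = £857.6877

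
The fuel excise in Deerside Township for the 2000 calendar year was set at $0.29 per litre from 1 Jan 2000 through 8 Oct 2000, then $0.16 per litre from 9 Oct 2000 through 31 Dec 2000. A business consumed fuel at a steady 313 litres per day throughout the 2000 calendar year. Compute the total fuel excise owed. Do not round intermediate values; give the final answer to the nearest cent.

1 Jan – 8 Oct 2000: 282 days × 313 litres/day = 88,266 litres at $0.29/litre → $25597.14
9 Oct – 31 Dec 2000: 84 days × 313 litres/day = 26,292 litres at $0.16/litre → $4206.72

$29803.86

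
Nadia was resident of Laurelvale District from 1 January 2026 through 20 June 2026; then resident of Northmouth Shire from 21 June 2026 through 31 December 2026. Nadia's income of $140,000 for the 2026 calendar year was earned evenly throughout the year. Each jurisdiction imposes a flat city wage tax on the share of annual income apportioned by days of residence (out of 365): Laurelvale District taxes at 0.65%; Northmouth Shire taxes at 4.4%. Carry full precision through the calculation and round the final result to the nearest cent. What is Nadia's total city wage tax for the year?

$3,700.41

Laurelvale District, 1 January – 20 June 2026: 171 days → $140,000 × 0.65% × 171/365 = $426.3288
Northmouth Shire, 21 June – 31 December 2026: 194 days → $140,000 × 4.4% × 194/365 = $3,274.0822
Total = $3,700.4110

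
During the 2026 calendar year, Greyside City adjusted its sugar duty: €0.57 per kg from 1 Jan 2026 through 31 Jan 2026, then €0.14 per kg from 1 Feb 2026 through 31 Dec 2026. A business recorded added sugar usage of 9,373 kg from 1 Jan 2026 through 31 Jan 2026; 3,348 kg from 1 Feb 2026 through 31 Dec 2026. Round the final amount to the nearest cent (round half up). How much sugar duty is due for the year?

1 Jan – 31 Jan 2026: 9,373 kg at €0.57/kg → €5,342.61
1 Feb – 31 Dec 2026: 3,348 kg at €0.14/kg → €468.72

€5,811.33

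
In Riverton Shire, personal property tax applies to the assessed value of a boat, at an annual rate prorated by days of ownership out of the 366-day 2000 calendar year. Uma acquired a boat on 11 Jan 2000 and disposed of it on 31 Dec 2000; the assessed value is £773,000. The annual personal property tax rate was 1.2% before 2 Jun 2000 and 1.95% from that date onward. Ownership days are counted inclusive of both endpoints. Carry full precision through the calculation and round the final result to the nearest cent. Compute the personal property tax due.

11 Jan – 1 Jun 2000: 143 days at 1.2% → £773,000 × 1.2% × 143/366 = £3,624.2295
2 Jun – 31 Dec 2000: 213 days at 1.95% → £773,000 × 1.95% × 213/366 = £8,772.2828
Total = £12,396.5123

£12,396.51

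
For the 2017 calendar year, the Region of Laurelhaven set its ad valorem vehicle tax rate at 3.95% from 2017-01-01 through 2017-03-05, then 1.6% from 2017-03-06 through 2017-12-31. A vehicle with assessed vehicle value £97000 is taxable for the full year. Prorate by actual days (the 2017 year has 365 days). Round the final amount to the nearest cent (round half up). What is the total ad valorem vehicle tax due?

2017-01-01 to 2017-03-05: 64 days at 3.95% → £97000 × 3.95% × 64/365 = £671.8247
2017-03-06 to 2017-12-31: 301 days at 1.6% → £97000 × 1.6% × 301/365 = £1279.8685
Total = £1951.6932

£1951.69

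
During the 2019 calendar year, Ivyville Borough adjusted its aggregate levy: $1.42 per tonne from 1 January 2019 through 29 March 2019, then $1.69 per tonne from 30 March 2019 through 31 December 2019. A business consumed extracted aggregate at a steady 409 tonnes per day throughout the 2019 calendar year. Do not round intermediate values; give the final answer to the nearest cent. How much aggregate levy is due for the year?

1 January – 29 March 2019: 88 days × 409 tonnes/day = 35,992 tonnes at $1.42/tonne → $51,108.64
30 March – 31 December 2019: 277 days × 409 tonnes/day = 113,293 tonnes at $1.69/tonne → $191,465.17

$242,573.81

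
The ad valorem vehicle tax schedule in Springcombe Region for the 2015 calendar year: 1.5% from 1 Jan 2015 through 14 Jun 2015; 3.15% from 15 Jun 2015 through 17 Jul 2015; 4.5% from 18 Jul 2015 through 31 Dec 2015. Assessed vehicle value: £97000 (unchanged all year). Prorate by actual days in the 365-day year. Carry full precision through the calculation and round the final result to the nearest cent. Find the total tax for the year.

£2931.13

1 Jan – 14 Jun 2015: 165 days at 1.5% → £97000 × 1.5% × 165/365 = £657.7397
15 Jun – 17 Jul 2015: 33 days at 3.15% → £97000 × 3.15% × 33/365 = £276.2507
18 Jul – 31 Dec 2015: 167 days at 4.5% → £97000 × 4.5% × 167/365 = £1997.1370
Total = £2931.1274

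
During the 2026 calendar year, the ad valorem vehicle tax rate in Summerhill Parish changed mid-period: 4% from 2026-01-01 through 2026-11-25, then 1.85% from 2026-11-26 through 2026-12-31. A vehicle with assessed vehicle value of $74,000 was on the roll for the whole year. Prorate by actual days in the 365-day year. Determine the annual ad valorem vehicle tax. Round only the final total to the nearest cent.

2026-01-01 to 2026-11-25: 329 days at 4% → $74,000 × 4% × 329/365 = $2,668.0548
2026-11-26 to 2026-12-31: 36 days at 1.85% → $74,000 × 1.85% × 36/365 = $135.0247
Total = $2,803.0795

$2,803.08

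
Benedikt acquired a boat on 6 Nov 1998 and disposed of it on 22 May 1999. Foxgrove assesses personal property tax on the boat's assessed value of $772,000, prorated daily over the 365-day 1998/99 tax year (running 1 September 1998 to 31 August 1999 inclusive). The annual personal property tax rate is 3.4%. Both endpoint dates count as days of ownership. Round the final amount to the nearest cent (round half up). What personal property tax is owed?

$14,238.64

Days held (6 Nov 1998 – 22 May 1999): 198 out of 365
Tax = $772,000 × 3.4% × 198/365 = $14,238.6411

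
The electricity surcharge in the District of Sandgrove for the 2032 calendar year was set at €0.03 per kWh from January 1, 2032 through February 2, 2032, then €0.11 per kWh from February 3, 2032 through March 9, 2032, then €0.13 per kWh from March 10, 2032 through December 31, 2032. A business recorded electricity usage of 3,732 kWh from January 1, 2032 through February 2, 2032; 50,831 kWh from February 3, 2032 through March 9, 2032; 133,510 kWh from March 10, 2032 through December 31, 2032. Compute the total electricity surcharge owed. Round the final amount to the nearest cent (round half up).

€23059.67

January 1 – February 2, 2032: 3,732 kWh at €0.03/kWh → €111.96
February 3 – March 9, 2032: 50,831 kWh at €0.11/kWh → €5591.41
March 10 – December 31, 2032: 133,510 kWh at €0.13/kWh → €17356.30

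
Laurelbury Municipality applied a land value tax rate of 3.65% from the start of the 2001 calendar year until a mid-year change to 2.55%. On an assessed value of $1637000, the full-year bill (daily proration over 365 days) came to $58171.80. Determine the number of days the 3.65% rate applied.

Let d = days at the first rate; then 365 − d days at the second rate.
$1637000 × [3.65%·d + 2.55%·(365−d)] / 365 = $58171.80
Solving gives d = 333, so the new rate took effect on November 30, 2001.

333 days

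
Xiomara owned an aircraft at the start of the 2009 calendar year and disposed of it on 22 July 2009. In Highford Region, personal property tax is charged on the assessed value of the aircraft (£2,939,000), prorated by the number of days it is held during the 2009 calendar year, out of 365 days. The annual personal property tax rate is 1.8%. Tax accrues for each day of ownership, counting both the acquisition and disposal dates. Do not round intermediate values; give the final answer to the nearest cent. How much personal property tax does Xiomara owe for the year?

£29,422.21

Days held (1 January – 22 July 2009): 203 out of 365
Tax = £2,939,000 × 1.8% × 203/365 = £29,422.2082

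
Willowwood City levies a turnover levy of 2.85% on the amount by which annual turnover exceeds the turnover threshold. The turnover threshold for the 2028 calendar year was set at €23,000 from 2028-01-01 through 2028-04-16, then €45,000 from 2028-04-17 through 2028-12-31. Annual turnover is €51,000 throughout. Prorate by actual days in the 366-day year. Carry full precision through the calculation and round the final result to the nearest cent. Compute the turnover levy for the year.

2028-01-01 to 2028-04-16: 107 days, exemption €23,000 → (€51,000 − €23,000) × 2.85% × 107/366 = €233.2951
2028-04-17 to 2028-12-31: 259 days, exemption €45,000 → (€51,000 − €45,000) × 2.85% × 259/366 = €121.0082
Total = €354.3033

€354.30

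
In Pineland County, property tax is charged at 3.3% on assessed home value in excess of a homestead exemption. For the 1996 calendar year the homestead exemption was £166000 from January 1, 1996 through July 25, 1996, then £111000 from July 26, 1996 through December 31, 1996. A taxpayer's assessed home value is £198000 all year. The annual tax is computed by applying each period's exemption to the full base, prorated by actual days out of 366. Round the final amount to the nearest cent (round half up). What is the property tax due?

January 1 – July 25, 1996: 207 days, exemption £166000 → (£198000 − £166000) × 3.3% × 207/366 = £597.2459
July 26 – December 31, 1996: 159 days, exemption £111000 → (£198000 − £111000) × 3.3% × 159/366 = £1247.2377
Total = £1844.4836

£1844.48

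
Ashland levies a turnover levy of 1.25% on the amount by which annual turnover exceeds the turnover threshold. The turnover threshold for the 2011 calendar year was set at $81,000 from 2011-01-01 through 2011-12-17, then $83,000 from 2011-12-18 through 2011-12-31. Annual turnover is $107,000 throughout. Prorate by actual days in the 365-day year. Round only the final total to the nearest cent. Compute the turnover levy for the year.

2011-01-01 to 2011-12-17: 351 days, exemption $81,000 → ($107,000 − $81,000) × 1.25% × 351/365 = $312.5342
2011-12-18 to 2011-12-31: 14 days, exemption $83,000 → ($107,000 − $83,000) × 1.25% × 14/365 = $11.5068
Total = $324.0411

$324.04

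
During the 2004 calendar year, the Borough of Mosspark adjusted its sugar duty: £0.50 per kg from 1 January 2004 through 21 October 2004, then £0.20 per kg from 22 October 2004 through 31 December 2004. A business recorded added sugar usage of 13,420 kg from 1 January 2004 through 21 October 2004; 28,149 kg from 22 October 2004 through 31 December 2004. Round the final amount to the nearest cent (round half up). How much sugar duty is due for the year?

£12,339.80

1 January – 21 October 2004: 13,420 kg at £0.50/kg → £6,710.00
22 October – 31 December 2004: 28,149 kg at £0.20/kg → £5,629.80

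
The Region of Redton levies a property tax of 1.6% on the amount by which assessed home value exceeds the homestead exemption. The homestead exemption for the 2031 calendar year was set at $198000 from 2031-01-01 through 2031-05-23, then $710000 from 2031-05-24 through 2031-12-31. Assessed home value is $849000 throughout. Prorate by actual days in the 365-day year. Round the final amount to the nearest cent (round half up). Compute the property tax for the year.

$5433.47

2031-01-01 to 2031-05-23: 143 days, exemption $198000 → ($849000 − $198000) × 1.6% × 143/365 = $4080.7890
2031-05-24 to 2031-12-31: 222 days, exemption $710000 → ($849000 − $710000) × 1.6% × 222/365 = $1352.6795
Total = $5433.4685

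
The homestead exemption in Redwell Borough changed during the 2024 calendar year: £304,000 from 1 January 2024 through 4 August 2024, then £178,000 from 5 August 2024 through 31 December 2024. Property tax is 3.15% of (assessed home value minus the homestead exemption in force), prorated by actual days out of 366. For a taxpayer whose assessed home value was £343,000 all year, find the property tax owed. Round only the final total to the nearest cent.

£2,844.30

1 January – 4 August 2024: 217 days, exemption £304,000 → (£343,000 − £304,000) × 3.15% × 217/366 = £728.3730
5 August – 31 December 2024: 149 days, exemption £178,000 → (£343,000 − £178,000) × 3.15% × 149/366 = £2,115.9221
Total = £2,844.2951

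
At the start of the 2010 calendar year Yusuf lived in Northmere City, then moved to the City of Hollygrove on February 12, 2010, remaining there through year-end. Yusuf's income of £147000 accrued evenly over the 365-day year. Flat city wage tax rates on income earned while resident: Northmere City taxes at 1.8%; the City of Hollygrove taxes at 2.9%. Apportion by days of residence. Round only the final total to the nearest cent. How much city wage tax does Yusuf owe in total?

Northmere City, January 1 – February 11, 2010: 42 days → £147000 × 1.8% × 42/365 = £304.4712
The City of Hollygrove, February 12 – December 31, 2010: 323 days → £147000 × 2.9% × 323/365 = £3772.4630
Total = £4076.9342

£4076.93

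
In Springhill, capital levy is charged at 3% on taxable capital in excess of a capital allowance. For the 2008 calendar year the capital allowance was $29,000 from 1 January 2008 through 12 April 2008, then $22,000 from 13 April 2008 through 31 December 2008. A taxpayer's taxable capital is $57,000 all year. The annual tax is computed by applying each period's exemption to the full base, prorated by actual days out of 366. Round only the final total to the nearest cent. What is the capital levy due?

1 January – 12 April 2008: 103 days, exemption $29,000 → ($57,000 − $29,000) × 3% × 103/366 = $236.3934
13 April – 31 December 2008: 263 days, exemption $22,000 → ($57,000 − $22,000) × 3% × 263/366 = $754.5082
Total = $990.9016

$990.90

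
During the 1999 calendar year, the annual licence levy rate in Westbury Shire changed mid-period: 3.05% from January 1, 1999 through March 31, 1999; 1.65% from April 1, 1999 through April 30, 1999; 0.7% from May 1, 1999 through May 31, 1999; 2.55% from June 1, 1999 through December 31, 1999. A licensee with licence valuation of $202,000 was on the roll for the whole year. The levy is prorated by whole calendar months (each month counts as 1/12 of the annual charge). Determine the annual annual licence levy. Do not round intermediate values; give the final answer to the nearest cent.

January 1 – March 31, 1999: 3 months at 3.05% → $202,000 × 3.05% × 3/12 = $1,540.2500
April 1 – April 30, 1999: 1 month at 1.65% → $202,000 × 1.65% × 1/12 = $277.7500
May 1 – May 31, 1999: 1 month at 0.7% → $202,000 × 0.7% × 1/12 = $117.8333
June 1 – December 31, 1999: 7 months at 2.55% → $202,000 × 2.55% × 7/12 = $3,004.7500
Total = $4,940.5833

$4,940.58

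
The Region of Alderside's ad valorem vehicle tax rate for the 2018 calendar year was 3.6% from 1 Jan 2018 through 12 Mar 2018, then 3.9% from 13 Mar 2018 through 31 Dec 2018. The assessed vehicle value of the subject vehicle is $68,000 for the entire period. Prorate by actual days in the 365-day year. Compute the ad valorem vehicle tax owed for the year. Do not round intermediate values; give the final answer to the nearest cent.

$2,612.32

1 Jan – 12 Mar 2018: 71 days at 3.6% → $68,000 × 3.6% × 71/365 = $476.1863
13 Mar – 31 Dec 2018: 294 days at 3.9% → $68,000 × 3.9% × 294/365 = $2,136.1315
Total = $2,612.3178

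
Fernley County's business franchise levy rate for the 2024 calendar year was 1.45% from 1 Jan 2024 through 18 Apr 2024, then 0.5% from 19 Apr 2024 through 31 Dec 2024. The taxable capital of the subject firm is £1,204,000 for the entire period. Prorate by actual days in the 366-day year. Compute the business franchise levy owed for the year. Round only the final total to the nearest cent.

1 Jan – 18 Apr 2024: 109 days at 1.45% → £1,204,000 × 1.45% × 109/366 = £5,199.2404
19 Apr – 31 Dec 2024: 257 days at 0.5% → £1,204,000 × 0.5% × 257/366 = £4,227.1585
Total = £9,426.3989

£9,426.40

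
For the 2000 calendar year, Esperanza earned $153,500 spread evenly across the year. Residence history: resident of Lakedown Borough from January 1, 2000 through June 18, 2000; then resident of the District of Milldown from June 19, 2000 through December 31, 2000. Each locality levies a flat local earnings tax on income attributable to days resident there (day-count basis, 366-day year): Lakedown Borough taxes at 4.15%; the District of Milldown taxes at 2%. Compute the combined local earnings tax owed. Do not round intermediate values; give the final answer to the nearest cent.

Lakedown Borough, January 1 – June 18, 2000: 170 days → $153,500 × 4.15% × 170/366 = $2,958.8593
The District of Milldown, June 19 – December 31, 2000: 196 days → $153,500 × 2% × 196/366 = $1,644.0437
Total = $4,602.9030

$4,602.90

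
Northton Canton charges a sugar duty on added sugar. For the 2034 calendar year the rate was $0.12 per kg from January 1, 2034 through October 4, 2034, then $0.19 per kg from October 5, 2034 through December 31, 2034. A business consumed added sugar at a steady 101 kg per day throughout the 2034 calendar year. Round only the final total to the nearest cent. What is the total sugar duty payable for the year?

$5,045.96

January 1 – October 4, 2034: 277 days × 101 kg/day = 27,977 kg at $0.12/kg → $3,357.24
October 5 – December 31, 2034: 88 days × 101 kg/day = 8,888 kg at $0.19/kg → $1,688.72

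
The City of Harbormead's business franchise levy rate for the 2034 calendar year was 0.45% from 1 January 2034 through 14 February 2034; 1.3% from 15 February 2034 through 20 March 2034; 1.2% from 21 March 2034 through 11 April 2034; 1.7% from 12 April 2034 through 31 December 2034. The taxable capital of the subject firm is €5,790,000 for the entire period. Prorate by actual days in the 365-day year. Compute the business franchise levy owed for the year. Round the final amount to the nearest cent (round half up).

1 January – 14 February 2034: 45 days at 0.45% → €5,790,000 × 0.45% × 45/365 = €3,212.2603
15 February – 20 March 2034: 34 days at 1.3% → €5,790,000 × 1.3% × 34/365 = €7,011.4521
21 March – 11 April 2034: 22 days at 1.2% → €5,790,000 × 1.2% × 22/365 = €4,187.8356
12 April – 31 December 2034: 264 days at 1.7% → €5,790,000 × 1.7% × 264/365 = €71,193.2055
Total = €85,604.7534

€85,604.75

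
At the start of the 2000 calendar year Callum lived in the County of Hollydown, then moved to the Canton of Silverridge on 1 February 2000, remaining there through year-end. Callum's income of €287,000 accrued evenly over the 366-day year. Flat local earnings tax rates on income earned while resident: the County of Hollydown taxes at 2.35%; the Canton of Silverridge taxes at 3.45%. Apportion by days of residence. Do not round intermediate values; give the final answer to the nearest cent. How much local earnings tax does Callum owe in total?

€9,634.10

The County of Hollydown, 1 January – 31 January 2000: 31 days → €287,000 × 2.35% × 31/366 = €571.2555
The Canton of Silverridge, 1 February – 31 December 2000: 335 days → €287,000 × 3.45% × 335/366 = €9,062.8484
Total = €9,634.1038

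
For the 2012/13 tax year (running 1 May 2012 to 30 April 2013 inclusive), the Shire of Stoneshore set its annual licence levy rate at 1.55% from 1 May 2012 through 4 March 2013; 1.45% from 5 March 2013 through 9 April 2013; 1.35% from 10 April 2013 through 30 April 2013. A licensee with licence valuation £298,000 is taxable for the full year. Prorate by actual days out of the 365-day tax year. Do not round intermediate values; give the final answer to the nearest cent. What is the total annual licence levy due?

1 May 2012 – 4 March 2013: 308 days at 1.55% → £298,000 × 1.55% × 308/365 = £3,897.6767
5 March – 9 April 2013: 36 days at 1.45% → £298,000 × 1.45% × 36/365 = £426.1808
10 April – 30 April 2013: 21 days at 1.35% → £298,000 × 1.35% × 21/365 = £231.4603
Total = £4,555.3178

£4,555.32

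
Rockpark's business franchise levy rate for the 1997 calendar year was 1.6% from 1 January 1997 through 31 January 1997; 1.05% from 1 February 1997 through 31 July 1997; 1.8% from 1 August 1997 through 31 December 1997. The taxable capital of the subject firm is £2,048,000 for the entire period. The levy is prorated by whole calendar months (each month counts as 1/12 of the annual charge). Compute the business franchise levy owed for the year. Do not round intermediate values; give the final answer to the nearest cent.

£28,842.67

1 January – 31 January 1997: 1 month at 1.6% → £2,048,000 × 1.6% × 1/12 = £2,730.6667
1 February – 31 July 1997: 6 months at 1.05% → £2,048,000 × 1.05% × 6/12 = £10,752.0000
1 August – 31 December 1997: 5 months at 1.8% → £2,048,000 × 1.8% × 5/12 = £15,360.0000
Total = £28,842.6667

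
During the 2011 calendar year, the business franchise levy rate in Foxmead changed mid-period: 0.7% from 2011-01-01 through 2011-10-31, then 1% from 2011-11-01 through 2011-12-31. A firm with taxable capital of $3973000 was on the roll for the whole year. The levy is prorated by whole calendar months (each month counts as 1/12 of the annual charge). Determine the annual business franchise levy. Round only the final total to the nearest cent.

2011-01-01 to 2011-10-31: 10 months at 0.7% → $3973000 × 0.7% × 10/12 = $23175.8333
2011-11-01 to 2011-12-31: 2 months at 1% → $3973000 × 1% × 2/12 = $6621.6667
Total = $29797.5000

$29797.50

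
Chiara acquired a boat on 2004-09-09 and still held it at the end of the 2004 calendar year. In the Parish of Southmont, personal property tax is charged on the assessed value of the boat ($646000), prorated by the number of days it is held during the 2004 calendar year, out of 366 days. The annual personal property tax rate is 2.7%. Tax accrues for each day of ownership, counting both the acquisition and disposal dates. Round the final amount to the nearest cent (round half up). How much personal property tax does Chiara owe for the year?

$5432.75

Days held (2004-09-09 to 2004-12-31): 114 out of 366
Tax = $646000 × 2.7% × 114/366 = $5432.7541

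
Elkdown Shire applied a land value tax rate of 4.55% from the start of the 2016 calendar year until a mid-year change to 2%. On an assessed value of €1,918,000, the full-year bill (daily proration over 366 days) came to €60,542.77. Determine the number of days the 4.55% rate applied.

166 days

Let d = days at the first rate; then 366 − d days at the second rate.
€1,918,000 × [4.55%·d + 2%·(366−d)] / 366 = €60,542.77
Solving gives d = 166, so the new rate took effect on 15 Jun 2016.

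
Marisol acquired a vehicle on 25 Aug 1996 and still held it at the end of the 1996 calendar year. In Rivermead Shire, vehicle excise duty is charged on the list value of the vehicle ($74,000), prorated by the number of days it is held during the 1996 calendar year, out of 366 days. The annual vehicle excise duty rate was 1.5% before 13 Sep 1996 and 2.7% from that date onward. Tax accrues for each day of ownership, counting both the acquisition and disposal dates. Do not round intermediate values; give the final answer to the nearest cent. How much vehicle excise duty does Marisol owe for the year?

25 Aug – 12 Sep 1996: 19 days at 1.5% → $74,000 × 1.5% × 19/366 = $57.6230
13 Sep – 31 Dec 1996: 110 days at 2.7% → $74,000 × 2.7% × 110/366 = $600.4918
Total = $658.1148

$658.11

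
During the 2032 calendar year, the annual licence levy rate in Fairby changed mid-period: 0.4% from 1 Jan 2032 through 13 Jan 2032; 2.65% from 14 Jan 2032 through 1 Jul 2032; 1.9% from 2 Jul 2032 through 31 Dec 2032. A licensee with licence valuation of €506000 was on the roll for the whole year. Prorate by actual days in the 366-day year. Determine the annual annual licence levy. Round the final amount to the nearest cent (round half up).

€11107.11

1 Jan – 13 Jan 2032: 13 days at 0.4% → €506000 × 0.4% × 13/366 = €71.8907
14 Jan – 1 Jul 2032: 170 days at 2.65% → €506000 × 2.65% × 170/366 = €6228.2240
2 Jul – 31 Dec 2032: 183 days at 1.9% → €506000 × 1.9% × 183/366 = €4807.0000
Total = €11107.1148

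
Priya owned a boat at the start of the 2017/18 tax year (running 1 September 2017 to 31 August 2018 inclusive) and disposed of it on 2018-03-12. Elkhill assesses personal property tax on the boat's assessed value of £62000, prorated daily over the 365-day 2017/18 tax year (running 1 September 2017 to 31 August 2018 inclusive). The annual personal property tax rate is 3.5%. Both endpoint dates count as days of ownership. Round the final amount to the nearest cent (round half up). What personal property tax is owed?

£1147.42

Days held (2017-09-01 to 2018-03-12): 193 out of 365
Tax = £62000 × 3.5% × 193/365 = £1147.4247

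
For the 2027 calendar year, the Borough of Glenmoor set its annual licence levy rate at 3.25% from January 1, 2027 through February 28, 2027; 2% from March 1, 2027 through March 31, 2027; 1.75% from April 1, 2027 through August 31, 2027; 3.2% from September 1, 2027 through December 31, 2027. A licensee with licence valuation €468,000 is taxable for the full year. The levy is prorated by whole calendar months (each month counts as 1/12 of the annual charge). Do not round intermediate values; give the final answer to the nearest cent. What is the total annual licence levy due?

€11,719.50

January 1 – February 28, 2027: 2 months at 3.25% → €468,000 × 3.25% × 2/12 = €2,535.0000
March 1 – March 31, 2027: 1 month at 2% → €468,000 × 2% × 1/12 = €780.0000
April 1 – August 31, 2027: 5 months at 1.75% → €468,000 × 1.75% × 5/12 = €3,412.5000
September 1 – December 31, 2027: 4 months at 3.2% → €468,000 × 3.2% × 4/12 = €4,992.0000
Total = €11,719.5000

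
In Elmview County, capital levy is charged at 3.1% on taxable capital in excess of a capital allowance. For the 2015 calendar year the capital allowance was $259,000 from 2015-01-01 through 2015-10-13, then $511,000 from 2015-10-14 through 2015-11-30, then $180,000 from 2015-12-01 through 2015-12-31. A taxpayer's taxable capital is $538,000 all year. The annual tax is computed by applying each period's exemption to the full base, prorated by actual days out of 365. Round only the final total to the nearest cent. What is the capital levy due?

$7,829.67

2015-01-01 to 2015-10-13: 286 days, exemption $259,000 → ($538,000 − $259,000) × 3.1% × 286/365 = $6,777.0247
2015-10-14 to 2015-11-30: 48 days, exemption $511,000 → ($538,000 − $511,000) × 3.1% × 48/365 = $110.0712
2015-12-01 to 2015-12-31: 31 days, exemption $180,000 → ($538,000 − $180,000) × 3.1% × 31/365 = $942.5699
Total = $7,829.6658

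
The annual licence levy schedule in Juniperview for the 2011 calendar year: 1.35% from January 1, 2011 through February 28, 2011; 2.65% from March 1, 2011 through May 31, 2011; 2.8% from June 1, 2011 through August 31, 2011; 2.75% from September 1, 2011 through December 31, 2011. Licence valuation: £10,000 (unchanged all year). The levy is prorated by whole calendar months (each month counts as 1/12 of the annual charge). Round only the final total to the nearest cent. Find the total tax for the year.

£250.42

January 1 – February 28, 2011: 2 months at 1.35% → £10,000 × 1.35% × 2/12 = £22.5000
March 1 – May 31, 2011: 3 months at 2.65% → £10,000 × 2.65% × 3/12 = £66.2500
June 1 – August 31, 2011: 3 months at 2.8% → £10,000 × 2.8% × 3/12 = £70.0000
September 1 – December 31, 2011: 4 months at 2.75% → £10,000 × 2.75% × 4/12 = £91.6667
Total = £250.4167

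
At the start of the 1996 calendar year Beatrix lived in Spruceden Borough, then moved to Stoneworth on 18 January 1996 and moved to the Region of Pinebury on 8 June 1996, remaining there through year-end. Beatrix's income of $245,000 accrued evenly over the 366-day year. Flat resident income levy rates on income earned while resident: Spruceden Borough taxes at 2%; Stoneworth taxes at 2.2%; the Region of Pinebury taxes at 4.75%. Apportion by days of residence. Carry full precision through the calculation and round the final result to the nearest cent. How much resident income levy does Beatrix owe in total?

Spruceden Borough, 1 January – 17 January 1996: 17 days → $245,000 × 2% × 17/366 = $227.5956
Stoneworth, 18 January – 7 June 1996: 142 days → $245,000 × 2.2% × 142/366 = $2,091.2022
The Region of Pinebury, 8 June – 31 December 1996: 207 days → $245,000 × 4.75% × 207/366 = $6,581.8648
Total = $8,900.6626

$8,900.66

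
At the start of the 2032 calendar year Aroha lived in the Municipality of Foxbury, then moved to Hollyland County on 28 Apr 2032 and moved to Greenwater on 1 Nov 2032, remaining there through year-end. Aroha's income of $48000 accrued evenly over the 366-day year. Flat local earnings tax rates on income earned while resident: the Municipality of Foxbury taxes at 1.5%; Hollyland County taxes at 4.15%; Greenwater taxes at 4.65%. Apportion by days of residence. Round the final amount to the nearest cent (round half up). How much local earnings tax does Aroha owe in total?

The Municipality of Foxbury, 1 Jan – 27 Apr 2032: 118 days → $48000 × 1.5% × 118/366 = $232.1311
Hollyland County, 28 Apr – 31 Oct 2032: 187 days → $48000 × 4.15% × 187/366 = $1017.7705
Greenwater, 1 Nov – 31 Dec 2032: 61 days → $48000 × 4.65% × 61/366 = $372.0000
Total = $1621.9016

$1621.90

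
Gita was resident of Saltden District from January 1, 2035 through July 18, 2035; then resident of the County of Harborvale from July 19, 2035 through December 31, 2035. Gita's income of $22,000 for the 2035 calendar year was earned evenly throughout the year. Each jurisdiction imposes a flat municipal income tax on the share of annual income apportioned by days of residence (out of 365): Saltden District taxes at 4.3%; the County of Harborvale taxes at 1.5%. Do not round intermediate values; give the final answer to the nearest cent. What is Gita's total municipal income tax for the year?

$665.85

Saltden District, January 1 – July 18, 2035: 199 days → $22,000 × 4.3% × 199/365 = $515.7644
The County of Harborvale, July 19 – December 31, 2035: 166 days → $22,000 × 1.5% × 166/365 = $150.0822
Total = $665.8466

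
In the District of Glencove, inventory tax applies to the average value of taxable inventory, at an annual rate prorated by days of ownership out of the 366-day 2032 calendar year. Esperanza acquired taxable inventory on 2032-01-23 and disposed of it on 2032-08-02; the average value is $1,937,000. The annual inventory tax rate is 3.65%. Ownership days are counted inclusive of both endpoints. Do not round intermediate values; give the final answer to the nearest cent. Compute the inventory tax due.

Days held (2032-01-23 to 2032-08-02): 193 out of 366
Tax = $1,937,000 × 3.65% × 193/366 = $37,281.9577

$37,281.96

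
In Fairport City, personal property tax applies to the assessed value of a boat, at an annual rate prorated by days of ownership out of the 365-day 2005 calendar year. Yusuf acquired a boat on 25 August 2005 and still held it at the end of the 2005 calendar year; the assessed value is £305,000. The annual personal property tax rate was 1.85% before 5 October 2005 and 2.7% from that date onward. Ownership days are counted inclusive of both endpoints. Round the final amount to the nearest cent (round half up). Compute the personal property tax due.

25 August – 4 October 2005: 41 days at 1.85% → £305,000 × 1.85% × 41/365 = £633.8151
5 October – 31 December 2005: 88 days at 2.7% → £305,000 × 2.7% × 88/365 = £1,985.4247
Total = £2,619.2397

£2,619.24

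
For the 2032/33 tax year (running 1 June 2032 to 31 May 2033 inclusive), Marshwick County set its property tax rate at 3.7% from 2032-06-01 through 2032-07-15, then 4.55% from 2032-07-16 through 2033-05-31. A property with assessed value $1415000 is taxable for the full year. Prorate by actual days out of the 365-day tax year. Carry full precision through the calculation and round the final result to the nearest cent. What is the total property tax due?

$62899.66

2032-06-01 to 2032-07-15: 45 days at 3.7% → $1415000 × 3.7% × 45/365 = $6454.7260
2032-07-16 to 2033-05-31: 320 days at 4.55% → $1415000 × 4.55% × 320/365 = $56444.9315
Total = $62899.6575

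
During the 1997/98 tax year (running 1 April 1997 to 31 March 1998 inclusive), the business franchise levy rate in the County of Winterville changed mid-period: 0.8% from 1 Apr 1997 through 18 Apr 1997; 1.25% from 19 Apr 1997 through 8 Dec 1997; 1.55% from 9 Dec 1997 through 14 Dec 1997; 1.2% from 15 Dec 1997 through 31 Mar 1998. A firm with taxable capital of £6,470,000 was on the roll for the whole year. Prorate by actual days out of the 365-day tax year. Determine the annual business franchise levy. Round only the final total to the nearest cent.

£78,809.92

1 Apr – 18 Apr 1997: 18 days at 0.8% → £6,470,000 × 0.8% × 18/365 = £2,552.5479
19 Apr – 8 Dec 1997: 234 days at 1.25% → £6,470,000 × 1.25% × 234/365 = £51,848.6301
9 Dec – 14 Dec 1997: 6 days at 1.55% → £6,470,000 × 1.55% × 6/365 = £1,648.5205
15 Dec 1997 – 31 Mar 1998: 107 days at 1.2% → £6,470,000 × 1.2% × 107/365 = £22,760.2192
Total = £78,809.9178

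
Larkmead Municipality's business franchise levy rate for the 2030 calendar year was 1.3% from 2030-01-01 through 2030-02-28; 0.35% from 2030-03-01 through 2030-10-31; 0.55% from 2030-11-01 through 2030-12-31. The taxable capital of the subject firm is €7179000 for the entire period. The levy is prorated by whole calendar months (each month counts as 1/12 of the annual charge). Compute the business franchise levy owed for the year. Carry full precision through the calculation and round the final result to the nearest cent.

€38886.25

2030-01-01 to 2030-02-28: 2 months at 1.3% → €7179000 × 1.3% × 2/12 = €15554.5000
2030-03-01 to 2030-10-31: 8 months at 0.35% → €7179000 × 0.35% × 8/12 = €16751.0000
2030-11-01 to 2030-12-31: 2 months at 0.55% → €7179000 × 0.55% × 2/12 = €6580.7500
Total = €38886.2500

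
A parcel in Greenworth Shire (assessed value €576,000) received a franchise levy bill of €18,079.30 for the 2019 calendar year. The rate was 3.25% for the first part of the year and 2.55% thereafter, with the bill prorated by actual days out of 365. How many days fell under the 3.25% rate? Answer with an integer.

307 days

Let d = days at the first rate; then 365 − d days at the second rate.
€576,000 × [3.25%·d + 2.55%·(365−d)] / 365 = €18,079.30
Solving gives d = 307, so the new rate took effect on November 4, 2019.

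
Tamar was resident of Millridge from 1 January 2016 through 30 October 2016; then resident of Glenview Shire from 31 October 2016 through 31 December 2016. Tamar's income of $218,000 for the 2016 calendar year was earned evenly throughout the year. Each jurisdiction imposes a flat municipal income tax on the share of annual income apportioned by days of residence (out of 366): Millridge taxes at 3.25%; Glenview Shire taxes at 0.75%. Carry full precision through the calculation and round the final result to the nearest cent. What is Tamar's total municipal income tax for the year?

Millridge, 1 January – 30 October 2016: 304 days → $218,000 × 3.25% × 304/366 = $5,884.8087
Glenview Shire, 31 October – 31 December 2016: 62 days → $218,000 × 0.75% × 62/366 = $276.9672
Total = $6,161.7760

$6,161.78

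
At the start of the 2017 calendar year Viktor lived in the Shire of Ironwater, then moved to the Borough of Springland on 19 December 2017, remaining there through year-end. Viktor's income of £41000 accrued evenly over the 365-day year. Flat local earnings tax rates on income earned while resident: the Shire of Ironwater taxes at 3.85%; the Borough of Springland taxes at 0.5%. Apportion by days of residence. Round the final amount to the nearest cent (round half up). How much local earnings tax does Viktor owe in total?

The Shire of Ironwater, 1 January – 18 December 2017: 352 days → £41000 × 3.85% × 352/365 = £1522.2795
The Borough of Springland, 19 December – 31 December 2017: 13 days → £41000 × 0.5% × 13/365 = £7.3014
Total = £1529.5808

£1529.58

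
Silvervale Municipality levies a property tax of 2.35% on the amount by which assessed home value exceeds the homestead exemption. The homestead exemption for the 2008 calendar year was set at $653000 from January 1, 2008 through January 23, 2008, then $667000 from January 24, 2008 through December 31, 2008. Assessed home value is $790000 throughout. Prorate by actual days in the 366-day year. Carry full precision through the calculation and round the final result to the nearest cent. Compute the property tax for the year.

January 1 – January 23, 2008: 23 days, exemption $653000 → ($790000 − $653000) × 2.35% × 23/366 = $202.3183
January 24 – December 31, 2008: 343 days, exemption $667000 → ($790000 − $667000) × 2.35% × 343/366 = $2708.8566
Total = $2911.1749

$2911.17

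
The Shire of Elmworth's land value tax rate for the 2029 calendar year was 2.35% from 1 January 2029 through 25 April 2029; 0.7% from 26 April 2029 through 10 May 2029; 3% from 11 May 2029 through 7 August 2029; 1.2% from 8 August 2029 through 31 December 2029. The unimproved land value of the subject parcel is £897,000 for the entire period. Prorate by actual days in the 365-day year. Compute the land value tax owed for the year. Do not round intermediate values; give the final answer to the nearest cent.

£17,766.74

1 January – 25 April 2029: 115 days at 2.35% → £897,000 × 2.35% × 115/365 = £6,641.4863
26 April – 10 May 2029: 15 days at 0.7% → £897,000 × 0.7% × 15/365 = £258.0411
11 May – 7 August 2029: 89 days at 3% → £897,000 × 3% × 89/365 = £6,561.6164
8 August – 31 December 2029: 146 days at 1.2% → £897,000 × 1.2% × 146/365 = £4,305.6000
Total = £17,766.7438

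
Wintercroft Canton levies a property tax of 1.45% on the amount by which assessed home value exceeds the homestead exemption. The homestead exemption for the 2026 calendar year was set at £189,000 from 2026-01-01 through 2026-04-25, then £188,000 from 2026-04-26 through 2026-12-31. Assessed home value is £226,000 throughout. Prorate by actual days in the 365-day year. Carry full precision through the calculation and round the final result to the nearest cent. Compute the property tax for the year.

2026-01-01 to 2026-04-25: 115 days, exemption £189,000 → (£226,000 − £189,000) × 1.45% × 115/365 = £169.0342
2026-04-26 to 2026-12-31: 250 days, exemption £188,000 → (£226,000 − £188,000) × 1.45% × 250/365 = £377.3973
Total = £546.4315

£546.43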